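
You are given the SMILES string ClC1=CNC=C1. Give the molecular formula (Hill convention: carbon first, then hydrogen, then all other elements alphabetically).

Walk through each heavy atom and fill implicit hydrogens from standard valence (C 4, N 3, O 2, S 2, halogen 1):
  atom 1: Cl (halogen, monovalent) → 0 H
  atom 2: C, bond orders sum to 4 (valence 4) → 0 H
  atom 3: C, bond orders sum to 3 (valence 4) → 1 H
  atom 4: N, bond orders sum to 2 (valence 3) → 1 H
  atom 5: C, bond orders sum to 3 (valence 4) → 1 H
  atom 6: C, bond orders sum to 3 (valence 4) → 1 H
Totals → C:4, H:4, Cl:1, N:1.

C4H4ClN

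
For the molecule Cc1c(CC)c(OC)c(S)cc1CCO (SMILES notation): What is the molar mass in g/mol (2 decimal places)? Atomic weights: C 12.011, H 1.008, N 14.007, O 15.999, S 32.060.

First, the molecular formula is C12H18O2S (counting implicit H from valence).
  C: 12 × 12.011 = 144.132
  H: 18 × 1.008 = 18.144
  O: 2 × 15.999 = 31.998
  S: 1 × 32.060 = 32.060
Sum: 12×12.011 + 18×1.008 + 2×15.999 + 1×32.060 = 226.334 → 226.33 g/mol.

226.33 g/mol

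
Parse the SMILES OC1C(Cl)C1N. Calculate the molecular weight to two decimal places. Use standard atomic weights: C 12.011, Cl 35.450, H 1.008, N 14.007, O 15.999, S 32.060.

107.54 g/mol

First, the molecular formula is C3H6ClNO (counting implicit H from valence).
  C: 3 × 12.011 = 36.033
  Cl: 1 × 35.450 = 35.450
  H: 6 × 1.008 = 6.048
  N: 1 × 14.007 = 14.007
  O: 1 × 15.999 = 15.999
Sum: 3×12.011 + 1×35.450 + 6×1.008 + 1×14.007 + 1×15.999 = 107.537 → 107.54 g/mol.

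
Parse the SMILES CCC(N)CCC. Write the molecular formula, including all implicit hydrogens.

Walk through each heavy atom and fill implicit hydrogens from standard valence (C 4, N 3, O 2, S 2, halogen 1):
  atom 1: C, bond orders sum to 1 (valence 4) → 3 H
  atom 2: C, bond orders sum to 2 (valence 4) → 2 H
  atom 3: C, bond orders sum to 3 (valence 4) → 1 H
  atom 4: N, bond orders sum to 1 (valence 3) → 2 H
  atom 5: C, bond orders sum to 2 (valence 4) → 2 H
  atom 6: C, bond orders sum to 2 (valence 4) → 2 H
  atom 7: C, bond orders sum to 1 (valence 4) → 3 H
Totals → C:6, H:15, N:1.

C6H15N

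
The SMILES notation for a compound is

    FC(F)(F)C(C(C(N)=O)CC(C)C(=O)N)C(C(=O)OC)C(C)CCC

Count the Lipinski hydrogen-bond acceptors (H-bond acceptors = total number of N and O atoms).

6

N atoms: 2; O atoms: 4.
Lipinski HBA = 2 + 4 = 6.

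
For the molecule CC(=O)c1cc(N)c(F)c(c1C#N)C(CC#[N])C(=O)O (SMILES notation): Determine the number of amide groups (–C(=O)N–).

0

Scan the SMILES for the amide motif — none present.
Groups that are present: 1 carboxylic acid, 1 ketone, 2 nitrile, 1 primary amine.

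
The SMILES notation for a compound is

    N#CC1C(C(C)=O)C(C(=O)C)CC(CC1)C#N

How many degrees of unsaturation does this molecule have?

7

Degree of unsaturation = (number of rings) + (number of π bonds).
Ring closures in the SMILES: 1.
π bonds: 2 double bonds (each 1 DoU), 2 triple bonds (each 2 DoU) → 6 DoU from unsaturation.
Total DoU = 1 + 6 = 7.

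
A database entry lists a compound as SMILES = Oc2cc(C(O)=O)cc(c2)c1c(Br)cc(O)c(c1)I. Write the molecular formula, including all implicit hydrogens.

Walk through each heavy atom and fill implicit hydrogens from standard valence (C 4, N 3, O 2, S 2, halogen 1); for lowercase aromatic atoms, an aromatic c carries 1 H when it has two neighbours and 0 H with three, and aromatic n carries 0 H:
  atom 1: O, bond orders sum to 1 (valence 2) → 1 H
  atom 2: aromatic c, 3 neighbours → 0 H
  atom 3: aromatic c, 2 neighbours → 1 H
  atom 4: aromatic c, 3 neighbours → 0 H
  atom 5: C, bond orders sum to 4 (valence 4) → 0 H
  atom 6: O, bond orders sum to 1 (valence 2) → 1 H
  atom 7: O, bond orders sum to 2 (valence 2) → 0 H
  atom 8: aromatic c, 2 neighbours → 1 H
  atom 9: aromatic c, 3 neighbours → 0 H
  atom 10: aromatic c, 2 neighbours → 1 H
  atom 11: aromatic c, 3 neighbours → 0 H
  atom 12: aromatic c, 3 neighbours → 0 H
  atom 13: Br (halogen, monovalent) → 0 H
  atom 14: aromatic c, 2 neighbours → 1 H
  atom 15: aromatic c, 3 neighbours → 0 H
  atom 16: O, bond orders sum to 1 (valence 2) → 1 H
  atom 17: aromatic c, 3 neighbours → 0 H
  atom 18: aromatic c, 2 neighbours → 1 H
  atom 19: I (halogen, monovalent) → 0 H
Totals → C:13, H:8, Br:1, I:1, O:4.

C13H8BrIO4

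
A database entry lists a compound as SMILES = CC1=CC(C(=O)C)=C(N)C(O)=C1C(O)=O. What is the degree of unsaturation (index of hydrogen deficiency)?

Molecular formula: C10H11NO4.
DoU = (2C + 2 + N − H − X) / 2, where X is the halogen count and O/S are ignored.
    = (2·10 + 2 + 1 − 11 − 0) / 2 = 12 / 2 = 6.

6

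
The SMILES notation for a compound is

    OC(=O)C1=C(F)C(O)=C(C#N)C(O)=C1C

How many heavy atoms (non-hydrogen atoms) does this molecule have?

15

Every atom symbol written in the SMILES (organic subset) is one heavy atom; implicit H are not written.
Heavy atoms by element → C:9, F:1, N:1, O:4.
Total: 15.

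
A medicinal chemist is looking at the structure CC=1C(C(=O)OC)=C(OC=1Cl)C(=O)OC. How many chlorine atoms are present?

1

Scan the SMILES for Cl atoms (remember two-letter symbols like Cl and Br are single atoms).
Chlorine count: 1.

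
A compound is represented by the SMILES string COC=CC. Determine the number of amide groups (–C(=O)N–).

0

Scan the SMILES for the amide motif — none present.
Groups that are present: 1 alkene, 1 ether.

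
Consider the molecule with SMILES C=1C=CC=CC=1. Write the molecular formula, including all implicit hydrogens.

Walk through each heavy atom and fill implicit hydrogens from standard valence (C 4, N 3, O 2, S 2, halogen 1):
  atom 1: C, bond orders sum to 3 (valence 4) → 1 H
  atom 2: C, bond orders sum to 3 (valence 4) → 1 H
  atom 3: C, bond orders sum to 3 (valence 4) → 1 H
  atom 4: C, bond orders sum to 3 (valence 4) → 1 H
  atom 5: C, bond orders sum to 3 (valence 4) → 1 H
  atom 6: C, bond orders sum to 3 (valence 4) → 1 H
Totals → C:6, H:6.
In Hill order: C6H6.

C6H6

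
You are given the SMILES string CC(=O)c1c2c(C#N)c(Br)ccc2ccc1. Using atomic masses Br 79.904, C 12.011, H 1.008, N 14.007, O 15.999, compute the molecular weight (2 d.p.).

274.12 g/mol

First, the molecular formula is C13H8BrNO (counting implicit H from valence).
  Br: 1 × 79.904 = 79.904
  C: 13 × 12.011 = 156.143
  H: 8 × 1.008 = 8.064
  N: 1 × 14.007 = 14.007
  O: 1 × 15.999 = 15.999
Sum: 1×79.904 + 13×12.011 + 8×1.008 + 1×14.007 + 1×15.999 = 274.117 → 274.12 g/mol.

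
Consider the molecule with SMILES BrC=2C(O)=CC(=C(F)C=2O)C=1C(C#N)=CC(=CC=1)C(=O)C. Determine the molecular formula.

Walk through each heavy atom and fill implicit hydrogens from standard valence (C 4, N 3, O 2, S 2, halogen 1):
  atom 1: Br (halogen, monovalent) → 0 H
  atom 2: C, bond orders sum to 4 (valence 4) → 0 H
  atom 3: C, bond orders sum to 4 (valence 4) → 0 H
  atom 4: O, bond orders sum to 1 (valence 2) → 1 H
  atom 5: C, bond orders sum to 3 (valence 4) → 1 H
  atom 6: C, bond orders sum to 4 (valence 4) → 0 H
  atom 7: C, bond orders sum to 4 (valence 4) → 0 H
  atom 8: F (halogen, monovalent) → 0 H
  atom 9: C, bond orders sum to 4 (valence 4) → 0 H
  atom 10: O, bond orders sum to 1 (valence 2) → 1 H
  atom 11: C, bond orders sum to 4 (valence 4) → 0 H
  atom 12: C, bond orders sum to 4 (valence 4) → 0 H
  atom 13: C, bond orders sum to 4 (valence 4) → 0 H
  atom 14: N, bond orders sum to 3 (valence 3) → 0 H
  atom 15: C, bond orders sum to 3 (valence 4) → 1 H
  atom 16: C, bond orders sum to 4 (valence 4) → 0 H
  atom 17: C, bond orders sum to 3 (valence 4) → 1 H
  atom 18: C, bond orders sum to 3 (valence 4) → 1 H
  atom 19: C, bond orders sum to 4 (valence 4) → 0 H
  atom 20: O, bond orders sum to 2 (valence 2) → 0 H
  atom 21: C, bond orders sum to 1 (valence 4) → 3 H
Totals → C:15, H:9, Br:1, F:1, N:1, O:3.

C15H9BrFNO3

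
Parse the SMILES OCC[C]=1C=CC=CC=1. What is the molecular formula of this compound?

C8H10O

Walk through each heavy atom and fill implicit hydrogens from standard valence (C 4, N 3, O 2, S 2, halogen 1):
  atom 1: O, bond orders sum to 1 (valence 2) → 1 H
  atom 2: C, bond orders sum to 2 (valence 4) → 2 H
  atom 3: C, bond orders sum to 2 (valence 4) → 2 H
  atom 4: C with explicit H count 0
  atom 5: C, bond orders sum to 3 (valence 4) → 1 H
  atom 6: C, bond orders sum to 3 (valence 4) → 1 H
  atom 7: C, bond orders sum to 3 (valence 4) → 1 H
  atom 8: C, bond orders sum to 3 (valence 4) → 1 H
  atom 9: C, bond orders sum to 3 (valence 4) → 1 H
Totals → C:8, H:10, O:1.
In Hill order: C8H10O.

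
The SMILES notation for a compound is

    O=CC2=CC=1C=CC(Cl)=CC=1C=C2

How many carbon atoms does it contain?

11

Count every carbon token in the SMILES (each C, including those in ring-closure positions and inside branches).
Carbon count: 11.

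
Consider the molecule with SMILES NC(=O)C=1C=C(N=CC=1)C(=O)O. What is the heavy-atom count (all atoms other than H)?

12

Every atom symbol written in the SMILES (organic subset) is one heavy atom; implicit H are not written.
Heavy atoms by element → C:7, N:2, O:3.
Total: 12.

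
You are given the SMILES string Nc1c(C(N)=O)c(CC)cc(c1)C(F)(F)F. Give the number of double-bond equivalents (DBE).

5

Molecular formula: C10H11F3N2O.
DoU = (2C + 2 + N − H − X) / 2, where X is the halogen count and O/S are ignored.
    = (2·10 + 2 + 2 − 11 − 3) / 2 = 10 / 2 = 5.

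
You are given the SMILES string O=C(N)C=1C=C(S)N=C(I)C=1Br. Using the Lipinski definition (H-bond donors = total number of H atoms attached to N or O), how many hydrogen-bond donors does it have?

2

Donors: find every N or O and count the H atoms it carries.
  atom 1 (O): bond orders sum to 2 → 0 H
  atom 3 (N): bond orders sum to 1 → 2 H
  atom 8 (N): bond orders sum to 3 → 0 H
Lipinski HBD = 2.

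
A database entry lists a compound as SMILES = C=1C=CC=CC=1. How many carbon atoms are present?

6

Count every carbon token in the SMILES (each C, including those in ring-closure positions and inside branches).
Carbon count: 6.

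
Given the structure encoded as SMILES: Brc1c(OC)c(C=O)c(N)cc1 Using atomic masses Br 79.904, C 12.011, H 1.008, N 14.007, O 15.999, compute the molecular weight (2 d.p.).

First, the molecular formula is C8H8BrNO2 (counting implicit H from valence).
  Br: 1 × 79.904 = 79.904
  C: 8 × 12.011 = 96.088
  H: 8 × 1.008 = 8.064
  N: 1 × 14.007 = 14.007
  O: 2 × 15.999 = 31.998
Sum: 1×79.904 + 8×12.011 + 8×1.008 + 1×14.007 + 2×15.999 = 230.061 → 230.06 g/mol.

230.06 g/mol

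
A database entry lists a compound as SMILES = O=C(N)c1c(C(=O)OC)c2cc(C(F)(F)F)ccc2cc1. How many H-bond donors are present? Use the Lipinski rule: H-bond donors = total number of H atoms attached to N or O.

Donors: find every N or O and count the H atoms it carries.
  atom 1 (O): bond orders sum to 2 → 0 H
  atom 3 (N): bond orders sum to 1 → 2 H
  atom 7 (O): bond orders sum to 2 → 0 H
  atom 8 (O): bond orders sum to 2 → 0 H
Lipinski HBD = 2.

2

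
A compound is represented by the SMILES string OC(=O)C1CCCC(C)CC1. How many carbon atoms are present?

Count every carbon token in the SMILES (each C, including those in ring-closure positions and inside branches).
Carbon count: 9.

9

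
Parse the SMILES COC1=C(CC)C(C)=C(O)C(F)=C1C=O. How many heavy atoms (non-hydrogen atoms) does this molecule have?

15

Every atom symbol written in the SMILES (organic subset) is one heavy atom; implicit H are not written.
Heavy atoms by element → C:11, F:1, O:3.
Total: 15.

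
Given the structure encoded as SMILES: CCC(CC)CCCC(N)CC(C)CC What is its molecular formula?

C14H31N

Walk through each heavy atom and fill implicit hydrogens from standard valence (C 4, N 3, O 2, S 2, halogen 1):
  atom 1: C, bond orders sum to 1 (valence 4) → 3 H
  atom 2: C, bond orders sum to 2 (valence 4) → 2 H
  atom 3: C, bond orders sum to 3 (valence 4) → 1 H
  atom 4: C, bond orders sum to 2 (valence 4) → 2 H
  atom 5: C, bond orders sum to 1 (valence 4) → 3 H
  atom 6: C, bond orders sum to 2 (valence 4) → 2 H
  atom 7: C, bond orders sum to 2 (valence 4) → 2 H
  atom 8: C, bond orders sum to 2 (valence 4) → 2 H
  atom 9: C, bond orders sum to 3 (valence 4) → 1 H
  atom 10: N, bond orders sum to 1 (valence 3) → 2 H
  atom 11: C, bond orders sum to 2 (valence 4) → 2 H
  atom 12: C, bond orders sum to 3 (valence 4) → 1 H
  atom 13: C, bond orders sum to 1 (valence 4) → 3 H
  atom 14: C, bond orders sum to 2 (valence 4) → 2 H
  atom 15: C, bond orders sum to 1 (valence 4) → 3 H
Totals → C:14, H:31, N:1.
In Hill order: C14H31N.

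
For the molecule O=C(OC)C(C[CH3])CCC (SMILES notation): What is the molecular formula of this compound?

Walk through each heavy atom and fill implicit hydrogens from standard valence (C 4, N 3, O 2, S 2, halogen 1):
  atom 1: O, bond orders sum to 2 (valence 2) → 0 H
  atom 2: C, bond orders sum to 4 (valence 4) → 0 H
  atom 3: O, bond orders sum to 2 (valence 2) → 0 H
  atom 4: C, bond orders sum to 1 (valence 4) → 3 H
  atom 5: C, bond orders sum to 3 (valence 4) → 1 H
  atom 6: C, bond orders sum to 2 (valence 4) → 2 H
  atom 7: C with explicit H count 3
  atom 8: C, bond orders sum to 2 (valence 4) → 2 H
  atom 9: C, bond orders sum to 2 (valence 4) → 2 H
  atom 10: C, bond orders sum to 1 (valence 4) → 3 H
Totals → C:8, H:16, O:2.
In Hill order: C8H16O2.

C8H16O2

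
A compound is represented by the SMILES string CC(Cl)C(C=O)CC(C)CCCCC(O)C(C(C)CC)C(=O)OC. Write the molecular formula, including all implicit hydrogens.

C19H35ClO4

Walk through each heavy atom and fill implicit hydrogens from standard valence (C 4, N 3, O 2, S 2, halogen 1):
  atom 1: C, bond orders sum to 1 (valence 4) → 3 H
  atom 2: C, bond orders sum to 3 (valence 4) → 1 H
  atom 3: Cl (halogen, monovalent) → 0 H
  atom 4: C, bond orders sum to 3 (valence 4) → 1 H
  atom 5: C, bond orders sum to 3 (valence 4) → 1 H
  atom 6: O, bond orders sum to 2 (valence 2) → 0 H
  atom 7: C, bond orders sum to 2 (valence 4) → 2 H
  atom 8: C, bond orders sum to 3 (valence 4) → 1 H
  atom 9: C, bond orders sum to 1 (valence 4) → 3 H
  atom 10: C, bond orders sum to 2 (valence 4) → 2 H
  atom 11: C, bond orders sum to 2 (valence 4) → 2 H
  atom 12: C, bond orders sum to 2 (valence 4) → 2 H
  atom 13: C, bond orders sum to 2 (valence 4) → 2 H
  atom 14: C, bond orders sum to 3 (valence 4) → 1 H
  atom 15: O, bond orders sum to 1 (valence 2) → 1 H
  atom 16: C, bond orders sum to 3 (valence 4) → 1 H
  atom 17: C, bond orders sum to 3 (valence 4) → 1 H
  atom 18: C, bond orders sum to 1 (valence 4) → 3 H
  atom 19: C, bond orders sum to 2 (valence 4) → 2 H
  atom 20: C, bond orders sum to 1 (valence 4) → 3 H
  atom 21: C, bond orders sum to 4 (valence 4) → 0 H
  atom 22: O, bond orders sum to 2 (valence 2) → 0 H
  atom 23: O, bond orders sum to 2 (valence 2) → 0 H
  atom 24: C, bond orders sum to 1 (valence 4) → 3 H
Totals → C:19, H:35, Cl:1, O:4.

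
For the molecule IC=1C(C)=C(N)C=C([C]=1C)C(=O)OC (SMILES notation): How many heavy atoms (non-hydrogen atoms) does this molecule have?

Every atom symbol written in the SMILES (organic subset) is one heavy atom; implicit H are not written.
Heavy atoms by element → C:10, I:1, N:1, O:2.
Total: 14.

14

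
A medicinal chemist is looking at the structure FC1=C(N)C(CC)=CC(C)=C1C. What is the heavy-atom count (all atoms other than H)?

12

Every atom symbol written in the SMILES (organic subset) is one heavy atom; implicit H are not written.
Heavy atoms by element → C:10, F:1, N:1.
Total: 12.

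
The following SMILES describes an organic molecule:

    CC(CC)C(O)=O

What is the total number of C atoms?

5

Count every carbon token in the SMILES (each C, including those in ring-closure positions and inside branches).
Carbon count: 5.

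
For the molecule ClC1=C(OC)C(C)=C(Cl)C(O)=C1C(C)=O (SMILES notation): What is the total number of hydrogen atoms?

Walk through each heavy atom and fill implicit hydrogens from standard valence (C 4, N 3, O 2, S 2, halogen 1):
  atom 1: Cl (halogen, monovalent) → 0 H
  atom 2: C, bond orders sum to 4 (valence 4) → 0 H
  atom 3: C, bond orders sum to 4 (valence 4) → 0 H
  atom 4: O, bond orders sum to 2 (valence 2) → 0 H
  atom 5: C, bond orders sum to 1 (valence 4) → 3 H
  atom 6: C, bond orders sum to 4 (valence 4) → 0 H
  atom 7: C, bond orders sum to 1 (valence 4) → 3 H
  atom 8: C, bond orders sum to 4 (valence 4) → 0 H
  atom 9: Cl (halogen, monovalent) → 0 H
  atom 10: C, bond orders sum to 4 (valence 4) → 0 H
  atom 11: O, bond orders sum to 1 (valence 2) → 1 H
  atom 12: C, bond orders sum to 4 (valence 4) → 0 H
  atom 13: C, bond orders sum to 4 (valence 4) → 0 H
  atom 14: C, bond orders sum to 1 (valence 4) → 3 H
  atom 15: O, bond orders sum to 2 (valence 2) → 0 H
Total hydrogens: 10.

10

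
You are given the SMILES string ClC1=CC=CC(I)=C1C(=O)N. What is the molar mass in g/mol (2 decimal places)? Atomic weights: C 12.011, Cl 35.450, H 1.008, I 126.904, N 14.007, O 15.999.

First, the molecular formula is C7H5ClINO (counting implicit H from valence).
  C: 7 × 12.011 = 84.077
  Cl: 1 × 35.450 = 35.450
  H: 5 × 1.008 = 5.040
  I: 1 × 126.904 = 126.904
  N: 1 × 14.007 = 14.007
  O: 1 × 15.999 = 15.999
Sum: 7×12.011 + 1×35.450 + 5×1.008 + 1×126.904 + 1×14.007 + 1×15.999 = 281.477 → 281.48 g/mol.

281.48 g/mol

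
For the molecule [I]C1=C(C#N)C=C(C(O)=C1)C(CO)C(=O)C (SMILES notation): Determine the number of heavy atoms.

Every atom symbol written in the SMILES (organic subset) is one heavy atom; implicit H are not written.
Heavy atoms by element → C:11, I:1, N:1, O:3.
Total: 16.

16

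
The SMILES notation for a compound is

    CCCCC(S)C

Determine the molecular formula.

Walk through each heavy atom and fill implicit hydrogens from standard valence (C 4, N 3, O 2, S 2, halogen 1):
  atom 1: C, bond orders sum to 1 (valence 4) → 3 H
  atom 2: C, bond orders sum to 2 (valence 4) → 2 H
  atom 3: C, bond orders sum to 2 (valence 4) → 2 H
  atom 4: C, bond orders sum to 2 (valence 4) → 2 H
  atom 5: C, bond orders sum to 3 (valence 4) → 1 H
  atom 6: S, bond orders sum to 1 (valence 2) → 1 H
  atom 7: C, bond orders sum to 1 (valence 4) → 3 H
Totals → C:6, H:14, S:1.
In Hill order: C6H14S.

C6H14S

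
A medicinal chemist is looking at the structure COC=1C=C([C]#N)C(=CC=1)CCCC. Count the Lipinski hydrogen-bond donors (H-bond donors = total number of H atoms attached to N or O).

0

Donors: find every N or O and count the H atoms it carries.
  atom 2 (O): bond orders sum to 2 → 0 H
  atom 7 (N): bond orders sum to 3 → 0 H
Lipinski HBD = 0.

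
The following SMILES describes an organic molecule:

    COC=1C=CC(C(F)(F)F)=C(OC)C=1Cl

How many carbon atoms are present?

9

Count every carbon token in the SMILES (each C, including those in ring-closure positions and inside branches).
Carbon count: 9.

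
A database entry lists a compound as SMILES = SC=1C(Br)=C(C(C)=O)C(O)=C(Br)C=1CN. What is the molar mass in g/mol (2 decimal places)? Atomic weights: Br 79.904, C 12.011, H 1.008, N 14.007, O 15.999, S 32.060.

355.04 g/mol

First, the molecular formula is C9H9Br2NO2S (counting implicit H from valence).
  Br: 2 × 79.904 = 159.808
  C: 9 × 12.011 = 108.099
  H: 9 × 1.008 = 9.072
  N: 1 × 14.007 = 14.007
  O: 2 × 15.999 = 31.998
  S: 1 × 32.060 = 32.060
Sum: 2×79.904 + 9×12.011 + 9×1.008 + 1×14.007 + 2×15.999 + 1×32.060 = 355.044 → 355.04 g/mol.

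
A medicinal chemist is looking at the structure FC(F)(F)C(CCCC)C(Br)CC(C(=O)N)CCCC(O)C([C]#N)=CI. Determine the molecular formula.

C17H25BrF3IN2O2

Walk through each heavy atom and fill implicit hydrogens from standard valence (C 4, N 3, O 2, S 2, halogen 1):
  atom 1: F (halogen, monovalent) → 0 H
  atom 2: C, bond orders sum to 4 (valence 4) → 0 H
  atom 3: F (halogen, monovalent) → 0 H
  atom 4: F (halogen, monovalent) → 0 H
  atom 5: C, bond orders sum to 3 (valence 4) → 1 H
  atom 6: C, bond orders sum to 2 (valence 4) → 2 H
  atom 7: C, bond orders sum to 2 (valence 4) → 2 H
  atom 8: C, bond orders sum to 2 (valence 4) → 2 H
  atom 9: C, bond orders sum to 1 (valence 4) → 3 H
  atom 10: C, bond orders sum to 3 (valence 4) → 1 H
  atom 11: Br (halogen, monovalent) → 0 H
  atom 12: C, bond orders sum to 2 (valence 4) → 2 H
  atom 13: C, bond orders sum to 3 (valence 4) → 1 H
  atom 14: C, bond orders sum to 4 (valence 4) → 0 H
  atom 15: O, bond orders sum to 2 (valence 2) → 0 H
  atom 16: N, bond orders sum to 1 (valence 3) → 2 H
  atom 17: C, bond orders sum to 2 (valence 4) → 2 H
  atom 18: C, bond orders sum to 2 (valence 4) → 2 H
  atom 19: C, bond orders sum to 2 (valence 4) → 2 H
  atom 20: C, bond orders sum to 3 (valence 4) → 1 H
  atom 21: O, bond orders sum to 1 (valence 2) → 1 H
  atom 22: C, bond orders sum to 4 (valence 4) → 0 H
  atom 23: C with explicit H count 0
  atom 24: N, bond orders sum to 3 (valence 3) → 0 H
  atom 25: C, bond orders sum to 3 (valence 4) → 1 H
  atom 26: I (halogen, monovalent) → 0 H
Totals → C:17, H:25, Br:1, F:3, I:1, N:2, O:2.
In Hill order: C17H25BrF3IN2O2.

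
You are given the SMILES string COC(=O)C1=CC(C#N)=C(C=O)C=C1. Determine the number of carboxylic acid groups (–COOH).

0

Scan the SMILES for the carboxylic acid motif — none present.
Groups that are present: 1 aldehyde, 1 ester, 1 nitrile.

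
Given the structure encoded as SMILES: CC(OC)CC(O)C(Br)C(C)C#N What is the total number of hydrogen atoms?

16

Walk through each heavy atom and fill implicit hydrogens from standard valence (C 4, N 3, O 2, S 2, halogen 1):
  atom 1: C, bond orders sum to 1 (valence 4) → 3 H
  atom 2: C, bond orders sum to 3 (valence 4) → 1 H
  atom 3: O, bond orders sum to 2 (valence 2) → 0 H
  atom 4: C, bond orders sum to 1 (valence 4) → 3 H
  atom 5: C, bond orders sum to 2 (valence 4) → 2 H
  atom 6: C, bond orders sum to 3 (valence 4) → 1 H
  atom 7: O, bond orders sum to 1 (valence 2) → 1 H
  atom 8: C, bond orders sum to 3 (valence 4) → 1 H
  atom 9: Br (halogen, monovalent) → 0 H
  atom 10: C, bond orders sum to 3 (valence 4) → 1 H
  atom 11: C, bond orders sum to 1 (valence 4) → 3 H
  atom 12: C, bond orders sum to 4 (valence 4) → 0 H
  atom 13: N, bond orders sum to 3 (valence 3) → 0 H
Total hydrogens: 16.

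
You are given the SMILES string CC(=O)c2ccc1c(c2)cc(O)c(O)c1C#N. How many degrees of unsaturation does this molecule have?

10

Molecular formula: C13H9NO3.
DoU = (2C + 2 + N − H − X) / 2, where X is the halogen count and O/S are ignored.
    = (2·13 + 2 + 1 − 9 − 0) / 2 = 20 / 2 = 10.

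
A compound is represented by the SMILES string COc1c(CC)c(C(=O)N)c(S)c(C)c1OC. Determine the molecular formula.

Walk through each heavy atom and fill implicit hydrogens from standard valence (C 4, N 3, O 2, S 2, halogen 1); for lowercase aromatic atoms, an aromatic c carries 1 H when it has two neighbours and 0 H with three, and aromatic n carries 0 H:
  atom 1: C, bond orders sum to 1 (valence 4) → 3 H
  atom 2: O, bond orders sum to 2 (valence 2) → 0 H
  atom 3: aromatic c, 3 neighbours → 0 H
  atom 4: aromatic c, 3 neighbours → 0 H
  atom 5: C, bond orders sum to 2 (valence 4) → 2 H
  atom 6: C, bond orders sum to 1 (valence 4) → 3 H
  atom 7: aromatic c, 3 neighbours → 0 H
  atom 8: C, bond orders sum to 4 (valence 4) → 0 H
  atom 9: O, bond orders sum to 2 (valence 2) → 0 H
  atom 10: N, bond orders sum to 1 (valence 3) → 2 H
  atom 11: aromatic c, 3 neighbours → 0 H
  atom 12: S, bond orders sum to 1 (valence 2) → 1 H
  atom 13: aromatic c, 3 neighbours → 0 H
  atom 14: C, bond orders sum to 1 (valence 4) → 3 H
  atom 15: aromatic c, 3 neighbours → 0 H
  atom 16: O, bond orders sum to 2 (valence 2) → 0 H
  atom 17: C, bond orders sum to 1 (valence 4) → 3 H
Totals → C:12, H:17, N:1, O:3, S:1.
In Hill order: C12H17NO3S.

C12H17NO3S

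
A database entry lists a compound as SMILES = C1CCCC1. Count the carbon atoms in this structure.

5

Count every carbon token in the SMILES (each C, including those in ring-closure positions and inside branches).
Carbon count: 5.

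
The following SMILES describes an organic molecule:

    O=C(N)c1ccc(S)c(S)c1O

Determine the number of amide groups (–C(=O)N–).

The amide motif appears at heavy-atom position 2 in the SMILES.
Other groups present: 1 hydroxyl, 2 thiol.
Amide count: 1.

1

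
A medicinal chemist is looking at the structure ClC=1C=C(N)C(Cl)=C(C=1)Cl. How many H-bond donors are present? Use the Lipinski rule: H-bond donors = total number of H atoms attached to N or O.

2

Donors: find every N or O and count the H atoms it carries.
  atom 5 (N): bond orders sum to 1 → 2 H
Lipinski HBD = 2.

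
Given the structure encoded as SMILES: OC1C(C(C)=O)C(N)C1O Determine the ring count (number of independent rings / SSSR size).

1

In SMILES, each pair of matching ring-closure digits denotes one ring-closing bond; the number of such bonds equals the number of independent rings.
Ring-closure bonds here: 1.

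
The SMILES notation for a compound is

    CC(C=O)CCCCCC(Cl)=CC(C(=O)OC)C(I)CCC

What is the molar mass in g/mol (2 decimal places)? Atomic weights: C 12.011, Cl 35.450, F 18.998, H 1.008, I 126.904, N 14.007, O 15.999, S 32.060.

442.76 g/mol

First, the molecular formula is C17H28ClIO3 (counting implicit H from valence).
  C: 17 × 12.011 = 204.187
  Cl: 1 × 35.450 = 35.450
  H: 28 × 1.008 = 28.224
  I: 1 × 126.904 = 126.904
  O: 3 × 15.999 = 47.997
Sum: 17×12.011 + 1×35.450 + 28×1.008 + 1×126.904 + 3×15.999 = 442.762 → 442.76 g/mol.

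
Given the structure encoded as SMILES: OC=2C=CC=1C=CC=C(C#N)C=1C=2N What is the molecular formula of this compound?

C11H8N2O

Walk through each heavy atom and fill implicit hydrogens from standard valence (C 4, N 3, O 2, S 2, halogen 1):
  atom 1: O, bond orders sum to 1 (valence 2) → 1 H
  atom 2: C, bond orders sum to 4 (valence 4) → 0 H
  atom 3: C, bond orders sum to 3 (valence 4) → 1 H
  atom 4: C, bond orders sum to 3 (valence 4) → 1 H
  atom 5: C, bond orders sum to 4 (valence 4) → 0 H
  atom 6: C, bond orders sum to 3 (valence 4) → 1 H
  atom 7: C, bond orders sum to 3 (valence 4) → 1 H
  atom 8: C, bond orders sum to 3 (valence 4) → 1 H
  atom 9: C, bond orders sum to 4 (valence 4) → 0 H
  atom 10: C, bond orders sum to 4 (valence 4) → 0 H
  atom 11: N, bond orders sum to 3 (valence 3) → 0 H
  atom 12: C, bond orders sum to 4 (valence 4) → 0 H
  atom 13: C, bond orders sum to 4 (valence 4) → 0 H
  atom 14: N, bond orders sum to 1 (valence 3) → 2 H
Totals → C:11, H:8, N:2, O:1.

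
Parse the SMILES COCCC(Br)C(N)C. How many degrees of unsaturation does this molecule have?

0

Degree of unsaturation = (number of rings) + (number of π bonds).
Ring closures in the SMILES: 0.
π bonds: none → 0 DoU from unsaturation.
Total DoU = 0 + 0 = 0.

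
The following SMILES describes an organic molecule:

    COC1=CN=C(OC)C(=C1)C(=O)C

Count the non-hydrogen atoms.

13

Every atom symbol written in the SMILES (organic subset) is one heavy atom; implicit H are not written.
Heavy atoms by element → C:9, N:1, O:3.
Total: 13.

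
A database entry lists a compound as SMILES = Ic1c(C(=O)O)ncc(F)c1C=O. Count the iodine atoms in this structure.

Scan the SMILES for I atoms (remember two-letter symbols like Cl and Br are single atoms).
Iodine count: 1.

1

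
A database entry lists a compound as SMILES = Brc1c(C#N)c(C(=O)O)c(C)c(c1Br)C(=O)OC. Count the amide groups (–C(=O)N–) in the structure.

0

Scan the SMILES for the amide motif — none present.
Groups that are present: 1 carboxylic acid, 1 ester, 1 nitrile.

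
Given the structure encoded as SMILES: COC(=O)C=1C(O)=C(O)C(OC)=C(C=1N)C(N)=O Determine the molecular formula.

Walk through each heavy atom and fill implicit hydrogens from standard valence (C 4, N 3, O 2, S 2, halogen 1):
  atom 1: C, bond orders sum to 1 (valence 4) → 3 H
  atom 2: O, bond orders sum to 2 (valence 2) → 0 H
  atom 3: C, bond orders sum to 4 (valence 4) → 0 H
  atom 4: O, bond orders sum to 2 (valence 2) → 0 H
  atom 5: C, bond orders sum to 4 (valence 4) → 0 H
  atom 6: C, bond orders sum to 4 (valence 4) → 0 H
  atom 7: O, bond orders sum to 1 (valence 2) → 1 H
  atom 8: C, bond orders sum to 4 (valence 4) → 0 H
  atom 9: O, bond orders sum to 1 (valence 2) → 1 H
  atom 10: C, bond orders sum to 4 (valence 4) → 0 H
  atom 11: O, bond orders sum to 2 (valence 2) → 0 H
  atom 12: C, bond orders sum to 1 (valence 4) → 3 H
  atom 13: C, bond orders sum to 4 (valence 4) → 0 H
  atom 14: C, bond orders sum to 4 (valence 4) → 0 H
  atom 15: N, bond orders sum to 1 (valence 3) → 2 H
  atom 16: C, bond orders sum to 4 (valence 4) → 0 H
  atom 17: N, bond orders sum to 1 (valence 3) → 2 H
  atom 18: O, bond orders sum to 2 (valence 2) → 0 H
Totals → C:10, H:12, N:2, O:6.

C10H12N2O6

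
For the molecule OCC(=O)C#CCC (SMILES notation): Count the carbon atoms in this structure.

Count every carbon token in the SMILES (each C, including those in ring-closure positions and inside branches).
Carbon count: 6.

6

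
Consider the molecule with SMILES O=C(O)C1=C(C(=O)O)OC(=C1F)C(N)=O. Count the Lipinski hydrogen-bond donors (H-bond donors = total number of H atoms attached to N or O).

Donors: find every N or O and count the H atoms it carries.
  atom 1 (O): bond orders sum to 2 → 0 H
  atom 3 (O): bond orders sum to 1 → 1 H
  atom 7 (O): bond orders sum to 2 → 0 H
  atom 8 (O): bond orders sum to 1 → 1 H
  atom 9 (O): bond orders sum to 2 → 0 H
  atom 14 (N): bond orders sum to 1 → 2 H
  atom 15 (O): bond orders sum to 2 → 0 H
Lipinski HBD = 4.

4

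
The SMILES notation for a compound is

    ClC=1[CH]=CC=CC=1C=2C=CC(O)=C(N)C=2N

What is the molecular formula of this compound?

Walk through each heavy atom and fill implicit hydrogens from standard valence (C 4, N 3, O 2, S 2, halogen 1):
  atom 1: Cl (halogen, monovalent) → 0 H
  atom 2: C, bond orders sum to 4 (valence 4) → 0 H
  atom 3: C with explicit H count 1
  atom 4: C, bond orders sum to 3 (valence 4) → 1 H
  atom 5: C, bond orders sum to 3 (valence 4) → 1 H
  atom 6: C, bond orders sum to 3 (valence 4) → 1 H
  atom 7: C, bond orders sum to 4 (valence 4) → 0 H
  atom 8: C, bond orders sum to 4 (valence 4) → 0 H
  atom 9: C, bond orders sum to 3 (valence 4) → 1 H
  atom 10: C, bond orders sum to 3 (valence 4) → 1 H
  atom 11: C, bond orders sum to 4 (valence 4) → 0 H
  atom 12: O, bond orders sum to 1 (valence 2) → 1 H
  atom 13: C, bond orders sum to 4 (valence 4) → 0 H
  atom 14: N, bond orders sum to 1 (valence 3) → 2 H
  atom 15: C, bond orders sum to 4 (valence 4) → 0 H
  atom 16: N, bond orders sum to 1 (valence 3) → 2 H
Totals → C:12, H:11, Cl:1, N:2, O:1.
In Hill order: C12H11ClN2O.

C12H11ClN2O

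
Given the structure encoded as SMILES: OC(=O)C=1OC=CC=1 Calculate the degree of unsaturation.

4

Molecular formula: C5H4O3.
DoU = (2C + 2 + N − H − X) / 2, where X is the halogen count and O/S are ignored.
    = (2·5 + 2 + 0 − 4 − 0) / 2 = 8 / 2 = 4.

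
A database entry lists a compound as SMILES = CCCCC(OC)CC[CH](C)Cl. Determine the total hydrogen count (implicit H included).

Walk through each heavy atom and fill implicit hydrogens from standard valence (C 4, N 3, O 2, S 2, halogen 1):
  atom 1: C, bond orders sum to 1 (valence 4) → 3 H
  atom 2: C, bond orders sum to 2 (valence 4) → 2 H
  atom 3: C, bond orders sum to 2 (valence 4) → 2 H
  atom 4: C, bond orders sum to 2 (valence 4) → 2 H
  atom 5: C, bond orders sum to 3 (valence 4) → 1 H
  atom 6: O, bond orders sum to 2 (valence 2) → 0 H
  atom 7: C, bond orders sum to 1 (valence 4) → 3 H
  atom 8: C, bond orders sum to 2 (valence 4) → 2 H
  atom 9: C, bond orders sum to 2 (valence 4) → 2 H
  atom 10: C with explicit H count 1
  atom 11: C, bond orders sum to 1 (valence 4) → 3 H
  atom 12: Cl (halogen, monovalent) → 0 H
Total hydrogens: 21.

21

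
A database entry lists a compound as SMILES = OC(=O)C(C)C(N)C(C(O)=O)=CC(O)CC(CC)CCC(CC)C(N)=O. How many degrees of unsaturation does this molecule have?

4

Molecular formula: C18H32N2O6.
DoU = (2C + 2 + N − H − X) / 2, where X is the halogen count and O/S are ignored.
    = (2·18 + 2 + 2 − 32 − 0) / 2 = 8 / 2 = 4.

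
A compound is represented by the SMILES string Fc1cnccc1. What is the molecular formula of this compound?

C5H4FN

Walk through each heavy atom and fill implicit hydrogens from standard valence (C 4, N 3, O 2, S 2, halogen 1); for lowercase aromatic atoms, an aromatic c carries 1 H when it has two neighbours and 0 H with three, and aromatic n carries 0 H:
  atom 1: F (halogen, monovalent) → 0 H
  atom 2: aromatic c, 3 neighbours → 0 H
  atom 3: aromatic c, 2 neighbours → 1 H
  atom 4: aromatic n, 2 neighbours → 0 H
  atom 5: aromatic c, 2 neighbours → 1 H
  atom 6: aromatic c, 2 neighbours → 1 H
  atom 7: aromatic c, 2 neighbours → 1 H
Totals → C:5, H:4, F:1, N:1.
In Hill order: C5H4FN.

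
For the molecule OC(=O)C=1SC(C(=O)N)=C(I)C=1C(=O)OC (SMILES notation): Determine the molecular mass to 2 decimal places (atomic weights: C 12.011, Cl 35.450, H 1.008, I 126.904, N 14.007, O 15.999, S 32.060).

355.10 g/mol

First, the molecular formula is C8H6INO5S (counting implicit H from valence).
  C: 8 × 12.011 = 96.088
  H: 6 × 1.008 = 6.048
  I: 1 × 126.904 = 126.904
  N: 1 × 14.007 = 14.007
  O: 5 × 15.999 = 79.995
  S: 1 × 32.060 = 32.060
Sum: 8×12.011 + 6×1.008 + 1×126.904 + 1×14.007 + 5×15.999 + 1×32.060 = 355.102 → 355.10 g/mol.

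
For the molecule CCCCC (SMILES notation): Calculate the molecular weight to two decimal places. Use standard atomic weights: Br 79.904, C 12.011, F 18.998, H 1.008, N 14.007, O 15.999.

72.15 g/mol

First, the molecular formula is C5H12 (counting implicit H from valence).
  C: 5 × 12.011 = 60.055
  H: 12 × 1.008 = 12.096
Sum: 5×12.011 + 12×1.008 = 72.151 → 72.15 g/mol.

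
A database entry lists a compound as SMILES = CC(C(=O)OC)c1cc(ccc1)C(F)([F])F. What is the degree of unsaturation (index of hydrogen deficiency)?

Molecular formula: C11H11F3O2.
DoU = (2C + 2 + N − H − X) / 2, where X is the halogen count and O/S are ignored.
    = (2·11 + 2 + 0 − 11 − 3) / 2 = 10 / 2 = 5.

5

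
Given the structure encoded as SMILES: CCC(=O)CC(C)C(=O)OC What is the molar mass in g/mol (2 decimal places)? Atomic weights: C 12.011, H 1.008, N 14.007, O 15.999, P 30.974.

First, the molecular formula is C8H14O3 (counting implicit H from valence).
  C: 8 × 12.011 = 96.088
  H: 14 × 1.008 = 14.112
  O: 3 × 15.999 = 47.997
Sum: 8×12.011 + 14×1.008 + 3×15.999 = 158.197 → 158.20 g/mol.

158.20 g/mol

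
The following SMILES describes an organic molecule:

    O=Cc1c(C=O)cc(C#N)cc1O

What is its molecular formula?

Walk through each heavy atom and fill implicit hydrogens from standard valence (C 4, N 3, O 2, S 2, halogen 1); for lowercase aromatic atoms, an aromatic c carries 1 H when it has two neighbours and 0 H with three, and aromatic n carries 0 H:
  atom 1: O, bond orders sum to 2 (valence 2) → 0 H
  atom 2: C, bond orders sum to 3 (valence 4) → 1 H
  atom 3: aromatic c, 3 neighbours → 0 H
  atom 4: aromatic c, 3 neighbours → 0 H
  atom 5: C, bond orders sum to 3 (valence 4) → 1 H
  atom 6: O, bond orders sum to 2 (valence 2) → 0 H
  atom 7: aromatic c, 2 neighbours → 1 H
  atom 8: aromatic c, 3 neighbours → 0 H
  atom 9: C, bond orders sum to 4 (valence 4) → 0 H
  atom 10: N, bond orders sum to 3 (valence 3) → 0 H
  atom 11: aromatic c, 2 neighbours → 1 H
  atom 12: aromatic c, 3 neighbours → 0 H
  atom 13: O, bond orders sum to 1 (valence 2) → 1 H
Totals → C:9, H:5, N:1, O:3.
In Hill order: C9H5NO3.

C9H5NO3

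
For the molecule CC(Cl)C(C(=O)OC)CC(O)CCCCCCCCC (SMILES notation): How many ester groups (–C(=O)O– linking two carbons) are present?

1

The ester motif appears at heavy-atom position 5 in the SMILES.
Other groups present: 1 hydroxyl.
Ester count: 1.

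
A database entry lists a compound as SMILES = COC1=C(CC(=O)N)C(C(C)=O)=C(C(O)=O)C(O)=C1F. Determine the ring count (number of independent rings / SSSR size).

1

In SMILES, each pair of matching ring-closure digits denotes one ring-closing bond; the number of such bonds equals the number of independent rings.
Ring-closure bonds here: 1.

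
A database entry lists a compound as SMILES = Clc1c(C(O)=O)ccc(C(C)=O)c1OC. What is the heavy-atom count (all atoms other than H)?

15

Every atom symbol written in the SMILES (organic subset) is one heavy atom; implicit H are not written.
Heavy atoms by element → C:10, Cl:1, O:4.
Total: 15.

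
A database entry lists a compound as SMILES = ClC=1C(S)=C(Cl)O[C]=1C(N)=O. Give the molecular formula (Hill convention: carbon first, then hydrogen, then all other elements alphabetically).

Walk through each heavy atom and fill implicit hydrogens from standard valence (C 4, N 3, O 2, S 2, halogen 1):
  atom 1: Cl (halogen, monovalent) → 0 H
  atom 2: C, bond orders sum to 4 (valence 4) → 0 H
  atom 3: C, bond orders sum to 4 (valence 4) → 0 H
  atom 4: S, bond orders sum to 1 (valence 2) → 1 H
  atom 5: C, bond orders sum to 4 (valence 4) → 0 H
  atom 6: Cl (halogen, monovalent) → 0 H
  atom 7: O, bond orders sum to 2 (valence 2) → 0 H
  atom 8: C with explicit H count 0
  atom 9: C, bond orders sum to 4 (valence 4) → 0 H
  atom 10: N, bond orders sum to 1 (valence 3) → 2 H
  atom 11: O, bond orders sum to 2 (valence 2) → 0 H
Totals → C:5, H:3, Cl:2, N:1, O:2, S:1.
In Hill order: C5H3Cl2NO2S.

C5H3Cl2NO2S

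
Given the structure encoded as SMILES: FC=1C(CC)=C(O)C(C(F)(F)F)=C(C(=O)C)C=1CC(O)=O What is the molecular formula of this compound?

C13H12F4O4

Walk through each heavy atom and fill implicit hydrogens from standard valence (C 4, N 3, O 2, S 2, halogen 1):
  atom 1: F (halogen, monovalent) → 0 H
  atom 2: C, bond orders sum to 4 (valence 4) → 0 H
  atom 3: C, bond orders sum to 4 (valence 4) → 0 H
  atom 4: C, bond orders sum to 2 (valence 4) → 2 H
  atom 5: C, bond orders sum to 1 (valence 4) → 3 H
  atom 6: C, bond orders sum to 4 (valence 4) → 0 H
  atom 7: O, bond orders sum to 1 (valence 2) → 1 H
  atom 8: C, bond orders sum to 4 (valence 4) → 0 H
  atom 9: C, bond orders sum to 4 (valence 4) → 0 H
  atom 10: F (halogen, monovalent) → 0 H
  atom 11: F (halogen, monovalent) → 0 H
  atom 12: F (halogen, monovalent) → 0 H
  atom 13: C, bond orders sum to 4 (valence 4) → 0 H
  atom 14: C, bond orders sum to 4 (valence 4) → 0 H
  atom 15: O, bond orders sum to 2 (valence 2) → 0 H
  atom 16: C, bond orders sum to 1 (valence 4) → 3 H
  atom 17: C, bond orders sum to 4 (valence 4) → 0 H
  atom 18: C, bond orders sum to 2 (valence 4) → 2 H
  atom 19: C, bond orders sum to 4 (valence 4) → 0 H
  atom 20: O, bond orders sum to 1 (valence 2) → 1 H
  atom 21: O, bond orders sum to 2 (valence 2) → 0 H
Totals → C:13, H:12, F:4, O:4.
In Hill order: C13H12F4O4.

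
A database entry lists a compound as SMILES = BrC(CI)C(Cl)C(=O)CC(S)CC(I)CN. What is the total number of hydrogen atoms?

15

Walk through each heavy atom and fill implicit hydrogens from standard valence (C 4, N 3, O 2, S 2, halogen 1):
  atom 1: Br (halogen, monovalent) → 0 H
  atom 2: C, bond orders sum to 3 (valence 4) → 1 H
  atom 3: C, bond orders sum to 2 (valence 4) → 2 H
  atom 4: I (halogen, monovalent) → 0 H
  atom 5: C, bond orders sum to 3 (valence 4) → 1 H
  atom 6: Cl (halogen, monovalent) → 0 H
  atom 7: C, bond orders sum to 4 (valence 4) → 0 H
  atom 8: O, bond orders sum to 2 (valence 2) → 0 H
  atom 9: C, bond orders sum to 2 (valence 4) → 2 H
  atom 10: C, bond orders sum to 3 (valence 4) → 1 H
  atom 11: S, bond orders sum to 1 (valence 2) → 1 H
  atom 12: C, bond orders sum to 2 (valence 4) → 2 H
  atom 13: C, bond orders sum to 3 (valence 4) → 1 H
  atom 14: I (halogen, monovalent) → 0 H
  atom 15: C, bond orders sum to 2 (valence 4) → 2 H
  atom 16: N, bond orders sum to 1 (valence 3) → 2 H
Total hydrogens: 15.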